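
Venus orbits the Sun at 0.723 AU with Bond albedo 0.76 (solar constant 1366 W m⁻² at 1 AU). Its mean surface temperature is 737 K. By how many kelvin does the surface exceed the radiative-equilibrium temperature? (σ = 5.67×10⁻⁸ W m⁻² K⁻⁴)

ΔT ≈ 507.7 K

S = 1366/0.723² = 2613 W m⁻².
T_eq = [S(1−A)/(4σ)]^(1/4) = [2613×0.24/(4×5.67×10⁻⁸)]^(1/4) = 229.3 K.
ΔT = T_surf − T_eq = 737 − 229.3.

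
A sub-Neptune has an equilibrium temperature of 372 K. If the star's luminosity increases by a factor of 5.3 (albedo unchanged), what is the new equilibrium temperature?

T_eq ∝ L^(1/4) · d^(−1/2).
T′ = 372 × 5.3^(1/4) = 564 K.

T_eq ≈ 564 K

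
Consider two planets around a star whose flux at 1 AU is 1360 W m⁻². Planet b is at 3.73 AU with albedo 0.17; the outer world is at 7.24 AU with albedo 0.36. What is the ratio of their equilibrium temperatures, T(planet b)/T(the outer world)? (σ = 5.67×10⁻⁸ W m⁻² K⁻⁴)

T_eq = [S₀(1−A)/(4σd²)]^(1/4), so T ∝ (1−A)^(1/4) / √d.
T₁ = [1360×0.83/(4×5.67×10⁻⁸×3.73²)]^(1/4) = 137.53 K.
T₂ = [1360×0.64/(4×5.67×10⁻⁸×7.24²)]^(1/4) = 92.50 K.

T₁/T₂ ≈ 1.487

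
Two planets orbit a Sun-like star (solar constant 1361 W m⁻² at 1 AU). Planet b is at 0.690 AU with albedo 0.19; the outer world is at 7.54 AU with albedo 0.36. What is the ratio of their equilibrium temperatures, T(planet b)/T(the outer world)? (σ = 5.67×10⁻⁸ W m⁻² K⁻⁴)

T_eq = [S₀(1−A)/(4σd²)]^(1/4), so T ∝ (1−A)^(1/4) / √d.
T₁ = [1361×0.81/(4×5.67×10⁻⁸×0.690²)]^(1/4) = 317.87 K.
T₂ = [1361×0.64/(4×5.67×10⁻⁸×7.54²)]^(1/4) = 90.66 K.

T₁/T₂ ≈ 3.506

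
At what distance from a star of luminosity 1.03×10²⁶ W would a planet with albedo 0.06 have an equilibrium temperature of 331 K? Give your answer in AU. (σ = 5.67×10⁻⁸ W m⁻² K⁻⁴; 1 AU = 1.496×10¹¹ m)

From T_eq⁴ = L(1−A)/(16πσd²): d = √[L(1−A)/(16πσT_eq⁴)].
d = √[1.03×10²⁶ × 0.94 / (16π × 5.67×10⁻⁸ × (331)⁴)] = 5.32×10¹⁰ m = 0.356 AU.

d ≈ 0.356 AU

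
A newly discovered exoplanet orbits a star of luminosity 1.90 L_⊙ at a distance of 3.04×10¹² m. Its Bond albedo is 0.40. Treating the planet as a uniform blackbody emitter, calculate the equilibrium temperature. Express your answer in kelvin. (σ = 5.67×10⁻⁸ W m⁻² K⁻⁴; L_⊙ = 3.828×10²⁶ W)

L = 1.90 × 3.828×10²⁶ = 7.27×10²⁶ W.
Flux: S = L/(4πd²) = 7.27×10²⁶/(4π×(3.04×10¹²)²) = 6.26 W m⁻².
Energy balance: absorbed = emitted ⇒ πR²·S(1−A) = 4πR²·σT_eq⁴, so T_eq⁴ = S(1−A)/(4σ).
T_eq = [6.26 × 0.60 / (4 × 5.67×10⁻⁸)]^(1/4) = (1.66×10⁷)^(1/4) = 63.8 K.

T_eq ≈ 63.8 K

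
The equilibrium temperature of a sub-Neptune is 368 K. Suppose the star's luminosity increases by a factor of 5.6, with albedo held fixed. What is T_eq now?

T_eq ∝ L^(1/4) · d^(−1/2).
T′ = 368 × 5.6^(1/4) = 566 K.

T_eq ≈ 566 K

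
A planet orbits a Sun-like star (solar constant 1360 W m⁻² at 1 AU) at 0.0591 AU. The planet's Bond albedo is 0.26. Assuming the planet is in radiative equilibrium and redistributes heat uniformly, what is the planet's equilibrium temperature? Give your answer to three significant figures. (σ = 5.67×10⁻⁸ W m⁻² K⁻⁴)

Flux at 0.0591 AU: S = 1360/0.0591² = 3.89×10⁵ W m⁻².
Energy balance: absorbed = emitted ⇒ πR²·S(1−A) = 4πR²·σT_eq⁴, so T_eq⁴ = S(1−A)/(4σ).
T_eq = [3.89×10⁵ × 0.74 / (4 × 5.67×10⁻⁸)]^(1/4) = (1.27×10¹²)^(1/4) = 1060 K.

T_eq ≈ 1060 K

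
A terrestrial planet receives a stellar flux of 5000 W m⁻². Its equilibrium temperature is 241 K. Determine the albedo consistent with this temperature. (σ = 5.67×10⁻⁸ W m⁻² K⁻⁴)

From T_eq⁴ = S(1−A)/(4σ): 1−A = 4σT_eq⁴/S.
1−A = 4 × 5.67×10⁻⁸ × (241)⁴ / 5000 = 0.153.

A ≈ 0.85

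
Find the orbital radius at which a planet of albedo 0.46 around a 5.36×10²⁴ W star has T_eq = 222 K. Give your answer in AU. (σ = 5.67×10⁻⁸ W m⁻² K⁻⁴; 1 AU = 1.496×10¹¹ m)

d ≈ 0.137 AU

From T_eq⁴ = L(1−A)/(16πσd²): d = √[L(1−A)/(16πσT_eq⁴)].
d = √[5.36×10²⁴ × 0.54 / (16π × 5.67×10⁻⁸ × (222)⁴)] = 2.04×10¹⁰ m = 0.137 AU.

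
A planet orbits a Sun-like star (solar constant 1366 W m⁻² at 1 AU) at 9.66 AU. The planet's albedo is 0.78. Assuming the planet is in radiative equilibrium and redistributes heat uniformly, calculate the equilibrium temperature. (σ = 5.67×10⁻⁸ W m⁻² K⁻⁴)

Flux at 9.66 AU: S = 1366/9.66² = 14.6 W m⁻².
Energy balance: absorbed = emitted ⇒ πR²·S(1−A) = 4πR²·σT_eq⁴, so T_eq⁴ = S(1−A)/(4σ).
T_eq = [14.6 × 0.22 / (4 × 5.67×10⁻⁸)]^(1/4) = (1.42×10⁷)^(1/4) = 61.4 K.

T_eq ≈ 61.4 K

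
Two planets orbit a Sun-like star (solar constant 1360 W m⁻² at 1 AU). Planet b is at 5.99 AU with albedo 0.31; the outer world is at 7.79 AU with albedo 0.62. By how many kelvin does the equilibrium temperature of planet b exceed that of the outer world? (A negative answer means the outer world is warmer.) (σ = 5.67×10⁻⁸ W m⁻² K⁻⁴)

T_eq = [S₀(1−A)/(4σd²)]^(1/4), so T ∝ (1−A)^(1/4) / √d.
T₁ = [1360×0.69/(4×5.67×10⁻⁸×5.99²)]^(1/4) = 103.63 K.
T₂ = [1360×0.38/(4×5.67×10⁻⁸×7.79²)]^(1/4) = 78.28 K.

ΔT ≈ 25.3 K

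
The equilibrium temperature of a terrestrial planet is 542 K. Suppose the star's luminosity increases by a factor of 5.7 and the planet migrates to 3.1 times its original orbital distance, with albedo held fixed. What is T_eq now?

T_eq ∝ L^(1/4) · d^(−1/2).
T′ = 542 × 5.7^(1/4) / 3.1^(1/2) = 476 K.

T_eq ≈ 476 K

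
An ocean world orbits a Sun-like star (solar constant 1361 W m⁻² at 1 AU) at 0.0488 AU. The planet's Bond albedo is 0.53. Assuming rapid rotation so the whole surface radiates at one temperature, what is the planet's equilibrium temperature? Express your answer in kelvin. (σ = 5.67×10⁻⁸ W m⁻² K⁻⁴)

Flux at 0.0488 AU: S = 1361/0.0488² = 5.72×10⁵ W m⁻².
Energy balance: absorbed = emitted ⇒ πR²·S(1−A) = 4πR²·σT_eq⁴, so T_eq⁴ = S(1−A)/(4σ).
T_eq = [5.72×10⁵ × 0.47 / (4 × 5.67×10⁻⁸)]^(1/4) = (1.18×10¹²)^(1/4) = 1040 K.

T_eq ≈ 1040 K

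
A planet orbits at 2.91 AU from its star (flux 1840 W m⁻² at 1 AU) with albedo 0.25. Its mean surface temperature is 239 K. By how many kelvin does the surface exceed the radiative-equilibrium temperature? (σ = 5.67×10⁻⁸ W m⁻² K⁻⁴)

S = 1840/2.91² = 217.3 W m⁻².
T_eq = [S(1−A)/(4σ)]^(1/4) = [217.3×0.75/(4×5.67×10⁻⁸)]^(1/4) = 163.7 K.
ΔT = T_surf − T_eq = 239 − 163.7.

ΔT ≈ 75.3 K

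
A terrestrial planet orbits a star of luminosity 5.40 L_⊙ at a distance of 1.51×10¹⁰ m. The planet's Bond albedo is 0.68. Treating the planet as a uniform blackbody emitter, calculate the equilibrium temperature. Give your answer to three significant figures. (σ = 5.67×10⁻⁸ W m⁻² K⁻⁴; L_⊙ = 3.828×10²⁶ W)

T_eq ≈ 1000 K

L = 5.40 × 3.828×10²⁶ = 2.07×10²⁷ W.
Flux: S = L/(4πd²) = 2.07×10²⁷/(4π×(1.51×10¹⁰)²) = 7.21×10⁵ W m⁻².
Energy balance: absorbed = emitted ⇒ πR²·S(1−A) = 4πR²·σT_eq⁴, so T_eq⁴ = S(1−A)/(4σ).
T_eq = [7.21×10⁵ × 0.32 / (4 × 5.67×10⁻⁸)]^(1/4) = (1.02×10¹²)^(1/4) = 1000 K.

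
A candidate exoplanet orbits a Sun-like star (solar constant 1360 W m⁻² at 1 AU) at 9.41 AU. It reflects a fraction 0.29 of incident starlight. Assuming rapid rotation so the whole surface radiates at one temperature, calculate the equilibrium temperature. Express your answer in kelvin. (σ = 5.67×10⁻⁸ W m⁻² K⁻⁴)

Flux at 9.41 AU: S = 1360/9.41² = 15.4 W m⁻².
Energy balance: absorbed = emitted ⇒ πR²·S(1−A) = 4πR²·σT_eq⁴, so T_eq⁴ = S(1−A)/(4σ).
T_eq = [15.4 × 0.71 / (4 × 5.67×10⁻⁸)]^(1/4) = (4.81×10⁷)^(1/4) = 83.3 K.

T_eq ≈ 83.3 K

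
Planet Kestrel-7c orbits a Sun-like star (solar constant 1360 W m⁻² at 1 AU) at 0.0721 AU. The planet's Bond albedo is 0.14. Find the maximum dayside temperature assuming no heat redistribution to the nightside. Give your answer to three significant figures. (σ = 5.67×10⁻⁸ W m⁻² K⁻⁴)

T_ss ≈ 1410 K

Flux at 0.0721 AU: S = 1360/0.0721² = 2.62×10⁵ W m⁻².
With no redistribution each surface element balances locally: S(1−A) = σT⁴.
T = [2.62×10⁵ × 0.86 / 5.67×10⁻⁸]^(1/4) = (3.97×10¹²)^(1/4) = 1410 K.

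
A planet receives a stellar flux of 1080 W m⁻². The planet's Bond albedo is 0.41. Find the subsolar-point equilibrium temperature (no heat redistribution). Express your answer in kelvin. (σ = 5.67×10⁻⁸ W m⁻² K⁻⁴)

At the subsolar point the surface absorbs S(1−A) and emits σT⁴ per unit area — no factor of 4, since only the local patch is in balance.
T = [1080 × 0.59 / 5.67×10⁻⁸]^(1/4) = (1.12×10¹⁰)^(1/4) = 326 K.

T_ss ≈ 326 K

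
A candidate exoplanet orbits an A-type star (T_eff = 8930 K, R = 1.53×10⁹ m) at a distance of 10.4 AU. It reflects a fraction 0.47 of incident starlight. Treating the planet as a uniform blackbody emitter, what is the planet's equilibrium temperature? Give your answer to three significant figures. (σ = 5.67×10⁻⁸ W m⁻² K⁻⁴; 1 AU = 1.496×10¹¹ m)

T_eq ≈ 169 K

d = 10.4 AU = 1.56×10¹² m.
L = 4πR_⋆²σT_⋆⁴ = 4π(1.53×10⁹)² × 5.67×10⁻⁸ × (8930)⁴ = 1.06×10²⁸ W.
S = L/(4πd²) = 349 W m⁻².
Energy balance: absorbed = emitted ⇒ πR²·S(1−A) = 4πR²·σT_eq⁴, so T_eq⁴ = S(1−A)/(4σ).
T_eq = [349 × 0.53 / (4 × 5.67×10⁻⁸)]^(1/4) = (8.15×10⁸)^(1/4) = 169 K.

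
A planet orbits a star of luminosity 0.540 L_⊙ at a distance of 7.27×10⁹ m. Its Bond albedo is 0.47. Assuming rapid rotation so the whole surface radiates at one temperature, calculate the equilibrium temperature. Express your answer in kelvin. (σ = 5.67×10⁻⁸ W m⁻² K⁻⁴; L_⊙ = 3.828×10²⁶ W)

T_eq ≈ 923 K

L = 0.540 × 3.828×10²⁶ = 2.07×10²⁶ W.
Flux: S = L/(4πd²) = 2.07×10²⁶/(4π×(7.27×10⁹)²) = 3.11×10⁵ W m⁻².
Energy balance: absorbed = emitted ⇒ πR²·S(1−A) = 4πR²·σT_eq⁴, so T_eq⁴ = S(1−A)/(4σ).
T_eq = [3.11×10⁵ × 0.53 / (4 × 5.67×10⁻⁸)]^(1/4) = (7.27×10¹¹)^(1/4) = 923 K.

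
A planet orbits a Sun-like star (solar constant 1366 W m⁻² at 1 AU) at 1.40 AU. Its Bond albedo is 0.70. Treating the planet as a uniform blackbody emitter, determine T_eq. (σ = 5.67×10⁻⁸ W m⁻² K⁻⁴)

Flux at 1.40 AU: S = 1366/1.40² = 697 W m⁻².
Energy balance: absorbed = emitted ⇒ πR²·S(1−A) = 4πR²·σT_eq⁴, so T_eq⁴ = S(1−A)/(4σ).
T_eq = [697 × 0.30 / (4 × 5.67×10⁻⁸)]^(1/4) = (9.22×10⁸)^(1/4) = 174 K.

T_eq ≈ 174 K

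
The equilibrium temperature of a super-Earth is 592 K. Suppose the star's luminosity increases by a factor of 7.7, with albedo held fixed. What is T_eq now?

T_eq ∝ L^(1/4) · d^(−1/2).
T′ = 592 × 7.7^(1/4) = 986 K.

T_eq ≈ 986 K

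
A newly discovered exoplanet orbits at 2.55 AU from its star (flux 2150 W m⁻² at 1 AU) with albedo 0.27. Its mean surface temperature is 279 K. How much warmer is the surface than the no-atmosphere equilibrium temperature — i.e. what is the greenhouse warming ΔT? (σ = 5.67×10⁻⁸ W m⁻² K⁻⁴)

S = 2150/2.55² = 330.6 W m⁻².
T_eq = [S(1−A)/(4σ)]^(1/4) = [330.6×0.73/(4×5.67×10⁻⁸)]^(1/4) = 180.6 K.
ΔT = T_surf − T_eq = 279 − 180.6.

ΔT ≈ 98.4 K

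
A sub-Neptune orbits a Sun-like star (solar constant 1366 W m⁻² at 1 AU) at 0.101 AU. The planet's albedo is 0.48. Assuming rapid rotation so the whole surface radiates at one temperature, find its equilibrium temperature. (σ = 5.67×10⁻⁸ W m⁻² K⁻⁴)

Flux at 0.101 AU: S = 1366/0.101² = 1.34×10⁵ W m⁻².
Energy balance: absorbed = emitted ⇒ πR²·S(1−A) = 4πR²·σT_eq⁴, so T_eq⁴ = S(1−A)/(4σ).
T_eq = [1.34×10⁵ × 0.52 / (4 × 5.67×10⁻⁸)]^(1/4) = (3.07×10¹¹)^(1/4) = 744 K.

T_eq ≈ 744 K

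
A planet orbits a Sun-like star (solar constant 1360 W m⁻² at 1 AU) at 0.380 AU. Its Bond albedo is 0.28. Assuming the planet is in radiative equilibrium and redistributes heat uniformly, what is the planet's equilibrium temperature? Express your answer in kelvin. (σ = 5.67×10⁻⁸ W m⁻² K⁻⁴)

T_eq ≈ 416 K

Flux at 0.380 AU: S = 1360/0.380² = 9420 W m⁻².
Energy balance: absorbed = emitted ⇒ πR²·S(1−A) = 4πR²·σT_eq⁴, so T_eq⁴ = S(1−A)/(4σ).
T_eq = [9420 × 0.72 / (4 × 5.67×10⁻⁸)]^(1/4) = (2.99×10¹⁰)^(1/4) = 416 K.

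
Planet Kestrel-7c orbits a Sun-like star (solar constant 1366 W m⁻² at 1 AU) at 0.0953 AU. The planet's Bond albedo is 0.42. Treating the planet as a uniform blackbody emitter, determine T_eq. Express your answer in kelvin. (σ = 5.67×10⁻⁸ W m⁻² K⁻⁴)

T_eq ≈ 788 K

Flux at 0.0953 AU: S = 1366/0.0953² = 1.50×10⁵ W m⁻².
Energy balance: absorbed = emitted ⇒ πR²·S(1−A) = 4πR²·σT_eq⁴, so T_eq⁴ = S(1−A)/(4σ).
T_eq = [1.50×10⁵ × 0.58 / (4 × 5.67×10⁻⁸)]^(1/4) = (3.85×10¹¹)^(1/4) = 788 K.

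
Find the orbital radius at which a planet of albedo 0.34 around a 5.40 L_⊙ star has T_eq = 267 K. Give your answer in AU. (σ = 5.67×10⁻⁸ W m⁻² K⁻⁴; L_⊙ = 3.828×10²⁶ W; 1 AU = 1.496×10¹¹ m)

L = 5.40 × 3.828×10²⁶ = 2.07×10²⁷ W.
From T_eq⁴ = L(1−A)/(16πσd²): d = √[L(1−A)/(16πσT_eq⁴)].
d = √[2.07×10²⁷ × 0.66 / (16π × 5.67×10⁻⁸ × (267)⁴)] = 3.07×10¹¹ m = 2.05 AU.

d ≈ 2.05 AU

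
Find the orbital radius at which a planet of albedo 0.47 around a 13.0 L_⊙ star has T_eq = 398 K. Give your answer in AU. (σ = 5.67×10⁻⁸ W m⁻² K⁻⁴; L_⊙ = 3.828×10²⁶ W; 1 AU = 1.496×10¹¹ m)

L = 13.0 × 3.828×10²⁶ = 4.98×10²⁷ W.
From T_eq⁴ = L(1−A)/(16πσd²): d = √[L(1−A)/(16πσT_eq⁴)].
d = √[4.98×10²⁷ × 0.53 / (16π × 5.67×10⁻⁸ × (398)⁴)] = 1.92×10¹¹ m = 1.28 AU.

d ≈ 1.28 AU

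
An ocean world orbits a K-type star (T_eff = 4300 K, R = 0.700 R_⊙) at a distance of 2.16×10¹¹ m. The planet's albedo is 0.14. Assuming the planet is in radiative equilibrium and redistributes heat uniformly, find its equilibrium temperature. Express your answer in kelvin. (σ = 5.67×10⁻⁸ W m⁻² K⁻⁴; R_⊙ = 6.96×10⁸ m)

T_eq ≈ 139 K

R_⋆ = 0.700 × 6.96×10⁸ = 4.87×10⁸ m.
L = 4πR_⋆²σT_⋆⁴ = 4π(4.87×10⁸)² × 5.67×10⁻⁸ × (4300)⁴ = 5.78×10²⁵ W.
S = L/(4πd²) = 98.6 W m⁻².
Energy balance: absorbed = emitted ⇒ πR²·S(1−A) = 4πR²·σT_eq⁴, so T_eq⁴ = S(1−A)/(4σ).
T_eq = [98.6 × 0.86 / (4 × 5.67×10⁻⁸)]^(1/4) = (3.74×10⁸)^(1/4) = 139 K.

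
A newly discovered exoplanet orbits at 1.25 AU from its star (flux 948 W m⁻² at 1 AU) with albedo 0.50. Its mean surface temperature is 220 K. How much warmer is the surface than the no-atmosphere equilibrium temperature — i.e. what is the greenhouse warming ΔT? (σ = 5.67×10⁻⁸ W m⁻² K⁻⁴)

ΔT ≈ 28.8 K

S = 948/1.25² = 606.7 W m⁻².
T_eq = [S(1−A)/(4σ)]^(1/4) = [606.7×0.50/(4×5.67×10⁻⁸)]^(1/4) = 191.2 K.
ΔT = T_surf − T_eq = 220 − 191.2.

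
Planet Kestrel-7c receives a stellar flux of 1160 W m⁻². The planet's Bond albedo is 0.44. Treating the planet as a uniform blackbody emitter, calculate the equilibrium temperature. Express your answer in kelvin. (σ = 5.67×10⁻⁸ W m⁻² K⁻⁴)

T_eq ≈ 231 K

Energy balance: absorbed = emitted ⇒ πR²·S(1−A) = 4πR²·σT_eq⁴, so T_eq⁴ = S(1−A)/(4σ).
T_eq = [1160 × 0.56 / (4 × 5.67×10⁻⁸)]^(1/4) = (2.86×10⁹)^(1/4) = 231 K.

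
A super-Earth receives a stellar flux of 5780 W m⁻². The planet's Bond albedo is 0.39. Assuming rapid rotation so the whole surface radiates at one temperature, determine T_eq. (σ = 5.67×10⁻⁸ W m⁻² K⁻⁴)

T_eq ≈ 353 K

Energy balance: absorbed = emitted ⇒ πR²·S(1−A) = 4πR²·σT_eq⁴, so T_eq⁴ = S(1−A)/(4σ).
T_eq = [5780 × 0.61 / (4 × 5.67×10⁻⁸)]^(1/4) = (1.55×10¹⁰)^(1/4) = 353 K.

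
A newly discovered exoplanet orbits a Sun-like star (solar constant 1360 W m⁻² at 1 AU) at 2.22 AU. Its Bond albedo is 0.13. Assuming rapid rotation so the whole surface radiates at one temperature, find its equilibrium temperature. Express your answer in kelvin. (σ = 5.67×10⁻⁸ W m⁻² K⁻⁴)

T_eq ≈ 180 K

Flux at 2.22 AU: S = 1360/2.22² = 276 W m⁻².
Energy balance: absorbed = emitted ⇒ πR²·S(1−A) = 4πR²·σT_eq⁴, so T_eq⁴ = S(1−A)/(4σ).
T_eq = [276 × 0.87 / (4 × 5.67×10⁻⁸)]^(1/4) = (1.06×10⁹)^(1/4) = 180 K.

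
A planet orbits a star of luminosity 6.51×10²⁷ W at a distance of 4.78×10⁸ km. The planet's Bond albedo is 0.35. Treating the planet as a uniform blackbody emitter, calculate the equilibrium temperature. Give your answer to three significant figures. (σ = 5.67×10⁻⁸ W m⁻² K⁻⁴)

d = 4.78×10⁸ km = 4.78×10¹¹ m.
Flux: S = L/(4πd²) = 6.51×10²⁷/(4π×(4.78×10¹¹)²) = 2270 W m⁻².
Energy balance: absorbed = emitted ⇒ πR²·S(1−A) = 4πR²·σT_eq⁴, so T_eq⁴ = S(1−A)/(4σ).
T_eq = [2270 × 0.65 / (4 × 5.67×10⁻⁸)]^(1/4) = (6.50×10⁹)^(1/4) = 284 K.

T_eq ≈ 284 K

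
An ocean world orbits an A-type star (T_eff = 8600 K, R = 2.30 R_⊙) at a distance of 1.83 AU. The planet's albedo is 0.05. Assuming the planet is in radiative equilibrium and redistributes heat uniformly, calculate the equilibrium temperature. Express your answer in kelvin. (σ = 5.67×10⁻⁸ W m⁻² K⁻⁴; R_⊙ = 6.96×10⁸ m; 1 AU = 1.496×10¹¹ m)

T_eq ≈ 459 K

R_⋆ = 2.30 × 6.96×10⁸ = 1.60×10⁹ m.
d = 1.83 AU = 2.74×10¹¹ m.
L = 4πR_⋆²σT_⋆⁴ = 4π(1.60×10⁹)² × 5.67×10⁻⁸ × (8600)⁴ = 9.99×10²⁷ W.
S = L/(4πd²) = 1.06×10⁴ W m⁻².
Energy balance: absorbed = emitted ⇒ πR²·S(1−A) = 4πR²·σT_eq⁴, so T_eq⁴ = S(1−A)/(4σ).
T_eq = [1.06×10⁴ × 0.95 / (4 × 5.67×10⁻⁸)]^(1/4) = (4.44×10¹⁰)^(1/4) = 459 K.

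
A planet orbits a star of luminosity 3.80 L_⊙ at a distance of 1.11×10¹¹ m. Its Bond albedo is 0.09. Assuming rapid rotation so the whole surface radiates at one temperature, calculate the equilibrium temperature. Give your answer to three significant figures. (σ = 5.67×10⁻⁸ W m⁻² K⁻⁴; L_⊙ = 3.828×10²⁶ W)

L = 3.80 × 3.828×10²⁶ = 1.45×10²⁷ W.
Flux: S = L/(4πd²) = 1.45×10²⁷/(4π×(1.11×10¹¹)²) = 9400 W m⁻².
Energy balance: absorbed = emitted ⇒ πR²·S(1−A) = 4πR²·σT_eq⁴, so T_eq⁴ = S(1−A)/(4σ).
T_eq = [9400 × 0.91 / (4 × 5.67×10⁻⁸)]^(1/4) = (3.77×10¹⁰)^(1/4) = 441 K.

T_eq ≈ 441 K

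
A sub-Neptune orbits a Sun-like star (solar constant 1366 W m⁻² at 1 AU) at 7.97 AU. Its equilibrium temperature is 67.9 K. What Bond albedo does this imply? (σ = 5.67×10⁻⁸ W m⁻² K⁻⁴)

Flux at 7.97 AU: S = 1366/7.97² = 21.5 W m⁻².
From T_eq⁴ = S(1−A)/(4σ): 1−A = 4σT_eq⁴/S.
1−A = 4 × 5.67×10⁻⁸ × (67.9)⁴ / 21.5 = 0.224.

A ≈ 0.78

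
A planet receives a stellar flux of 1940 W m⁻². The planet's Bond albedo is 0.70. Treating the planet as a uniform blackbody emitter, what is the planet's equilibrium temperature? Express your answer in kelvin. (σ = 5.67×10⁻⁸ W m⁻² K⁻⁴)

Energy balance: absorbed = emitted ⇒ πR²·S(1−A) = 4πR²·σT_eq⁴, so T_eq⁴ = S(1−A)/(4σ).
T_eq = [1940 × 0.30 / (4 × 5.67×10⁻⁸)]^(1/4) = (2.57×10⁹)^(1/4) = 225 K.

T_eq ≈ 225 K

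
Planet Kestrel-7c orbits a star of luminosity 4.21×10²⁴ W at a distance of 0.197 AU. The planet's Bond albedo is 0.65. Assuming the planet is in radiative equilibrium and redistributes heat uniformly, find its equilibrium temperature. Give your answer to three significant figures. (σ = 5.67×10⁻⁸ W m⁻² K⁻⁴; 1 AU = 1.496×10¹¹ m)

d = 0.197 AU = 2.95×10¹⁰ m.
Flux: S = L/(4πd²) = 4.21×10²⁴/(4π×(2.95×10¹⁰)²) = 386 W m⁻².
Energy balance: absorbed = emitted ⇒ πR²·S(1−A) = 4πR²·σT_eq⁴, so T_eq⁴ = S(1−A)/(4σ).
T_eq = [386 × 0.35 / (4 × 5.67×10⁻⁸)]^(1/4) = (5.95×10⁸)^(1/4) = 156 K.

T_eq ≈ 156 K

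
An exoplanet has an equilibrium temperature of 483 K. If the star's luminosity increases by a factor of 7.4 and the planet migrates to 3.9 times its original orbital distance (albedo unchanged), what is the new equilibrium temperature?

T_eq ≈ 403 K

T_eq ∝ L^(1/4) · d^(−1/2).
T′ = 483 × 7.4^(1/4) / 3.9^(1/2) = 403 K.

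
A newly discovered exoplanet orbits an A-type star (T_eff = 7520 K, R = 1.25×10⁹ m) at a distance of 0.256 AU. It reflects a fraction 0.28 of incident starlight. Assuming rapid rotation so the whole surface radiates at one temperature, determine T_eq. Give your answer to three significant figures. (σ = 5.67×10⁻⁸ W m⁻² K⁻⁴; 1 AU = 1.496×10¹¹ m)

d = 0.256 AU = 3.83×10¹⁰ m.
L = 4πR_⋆²σT_⋆⁴ = 4π(1.25×10⁹)² × 5.67×10⁻⁸ × (7520)⁴ = 3.56×10²⁷ W.
S = L/(4πd²) = 1.93×10⁵ W m⁻².
Energy balance: absorbed = emitted ⇒ πR²·S(1−A) = 4πR²·σT_eq⁴, so T_eq⁴ = S(1−A)/(4σ).
T_eq = [1.93×10⁵ × 0.72 / (4 × 5.67×10⁻⁸)]^(1/4) = (6.13×10¹¹)^(1/4) = 885 K.

T_eq ≈ 885 K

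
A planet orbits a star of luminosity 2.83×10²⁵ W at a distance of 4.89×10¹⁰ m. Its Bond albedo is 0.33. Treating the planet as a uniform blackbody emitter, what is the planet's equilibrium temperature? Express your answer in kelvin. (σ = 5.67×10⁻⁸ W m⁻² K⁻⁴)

Flux: S = L/(4πd²) = 2.83×10²⁵/(4π×(4.89×10¹⁰)²) = 942 W m⁻².
Energy balance: absorbed = emitted ⇒ πR²·S(1−A) = 4πR²·σT_eq⁴, so T_eq⁴ = S(1−A)/(4σ).
T_eq = [942 × 0.67 / (4 × 5.67×10⁻⁸)]^(1/4) = (2.78×10⁹)^(1/4) = 230 K.

T_eq ≈ 230 K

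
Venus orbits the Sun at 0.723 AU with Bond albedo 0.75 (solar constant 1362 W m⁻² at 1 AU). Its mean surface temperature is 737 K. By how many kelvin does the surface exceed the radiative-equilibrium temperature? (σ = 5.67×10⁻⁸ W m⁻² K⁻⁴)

S = 1362/0.723² = 2606 W m⁻².
T_eq = [S(1−A)/(4σ)]^(1/4) = [2606×0.25/(4×5.67×10⁻⁸)]^(1/4) = 231.5 K.
ΔT = T_surf − T_eq = 737 − 231.5.

ΔT ≈ 505.5 K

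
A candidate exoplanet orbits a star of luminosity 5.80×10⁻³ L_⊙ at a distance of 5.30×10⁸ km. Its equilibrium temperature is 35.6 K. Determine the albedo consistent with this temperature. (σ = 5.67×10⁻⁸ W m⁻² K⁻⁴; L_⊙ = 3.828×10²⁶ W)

A ≈ 0.42

d = 5.30×10⁸ km = 5.30×10¹¹ m.
L = 5.80×10⁻³ × 3.828×10²⁶ = 2.22×10²⁴ W.
Flux: S = L/(4πd²) = 2.22×10²⁴/(4π×(5.30×10¹¹)²) = 0.629 W m⁻².
From T_eq⁴ = S(1−A)/(4σ): 1−A = 4σT_eq⁴/S.
1−A = 4 × 5.67×10⁻⁸ × (35.6)⁴ / 0.629 = 0.579.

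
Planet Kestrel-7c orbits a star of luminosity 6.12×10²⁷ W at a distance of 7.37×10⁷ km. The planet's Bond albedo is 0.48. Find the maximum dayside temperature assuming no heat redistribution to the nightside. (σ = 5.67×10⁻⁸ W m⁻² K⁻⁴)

T_ss ≈ 952 K

d = 7.37×10⁷ km = 7.37×10¹⁰ m.
Flux: S = L/(4πd²) = 6.12×10²⁷/(4π×(7.37×10¹⁰)²) = 8.97×10⁴ W m⁻².
With no redistribution each surface element balances locally: S(1−A) = σT⁴.
T = [8.97×10⁴ × 0.52 / 5.67×10⁻⁸]^(1/4) = (8.22×10¹¹)^(1/4) = 952 K.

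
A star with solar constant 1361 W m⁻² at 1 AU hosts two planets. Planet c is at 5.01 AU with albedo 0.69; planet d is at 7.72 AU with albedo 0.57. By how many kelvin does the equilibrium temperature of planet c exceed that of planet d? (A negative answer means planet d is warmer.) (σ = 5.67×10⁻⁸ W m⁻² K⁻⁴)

ΔT ≈ 11.7 K

T_eq = [S₀(1−A)/(4σd²)]^(1/4), so T ∝ (1−A)^(1/4) / √d.
T₁ = [1361×0.31/(4×5.67×10⁻⁸×5.01²)]^(1/4) = 92.78 K.
T₂ = [1361×0.43/(4×5.67×10⁻⁸×7.72²)]^(1/4) = 81.12 K.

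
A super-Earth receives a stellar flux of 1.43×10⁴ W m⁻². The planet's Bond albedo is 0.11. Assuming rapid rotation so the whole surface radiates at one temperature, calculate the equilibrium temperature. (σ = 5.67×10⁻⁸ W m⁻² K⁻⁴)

Energy balance: absorbed = emitted ⇒ πR²·S(1−A) = 4πR²·σT_eq⁴, so T_eq⁴ = S(1−A)/(4σ).
T_eq = [1.43×10⁴ × 0.89 / (4 × 5.67×10⁻⁸)]^(1/4) = (5.61×10¹⁰)^(1/4) = 487 K.

T_eq ≈ 487 K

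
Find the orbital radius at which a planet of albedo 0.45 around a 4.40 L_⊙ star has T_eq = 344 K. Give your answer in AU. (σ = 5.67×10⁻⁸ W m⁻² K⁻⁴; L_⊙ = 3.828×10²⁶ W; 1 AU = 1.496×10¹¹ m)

L = 4.40 × 3.828×10²⁶ = 1.68×10²⁷ W.
From T_eq⁴ = L(1−A)/(16πσd²): d = √[L(1−A)/(16πσT_eq⁴)].
d = √[1.68×10²⁷ × 0.55 / (16π × 5.67×10⁻⁸ × (344)⁴)] = 1.52×10¹¹ m = 1.02 AU.

d ≈ 1.02 AU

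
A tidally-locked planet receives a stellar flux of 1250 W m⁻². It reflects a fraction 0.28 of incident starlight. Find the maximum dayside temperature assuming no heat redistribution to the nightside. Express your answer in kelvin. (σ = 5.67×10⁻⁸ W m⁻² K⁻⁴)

With no redistribution each surface element balances locally: S(1−A) = σT⁴.
T = [1250 × 0.72 / 5.67×10⁻⁸]^(1/4) = (1.59×10¹⁰)^(1/4) = 355 K.

T_ss ≈ 355 K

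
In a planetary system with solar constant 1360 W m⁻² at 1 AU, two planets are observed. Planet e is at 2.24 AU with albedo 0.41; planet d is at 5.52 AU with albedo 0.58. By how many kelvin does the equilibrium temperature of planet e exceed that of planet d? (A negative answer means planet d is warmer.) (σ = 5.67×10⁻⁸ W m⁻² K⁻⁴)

ΔT ≈ 67.6 K

T_eq = [S₀(1−A)/(4σd²)]^(1/4), so T ∝ (1−A)^(1/4) / √d.
T₁ = [1360×0.59/(4×5.67×10⁻⁸×2.24²)]^(1/4) = 162.95 K.
T₂ = [1360×0.42/(4×5.67×10⁻⁸×5.52²)]^(1/4) = 95.35 K.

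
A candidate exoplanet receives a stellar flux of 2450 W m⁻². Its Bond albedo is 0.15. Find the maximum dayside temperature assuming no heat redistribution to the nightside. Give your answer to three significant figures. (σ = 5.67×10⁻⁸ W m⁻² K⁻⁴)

T_ss ≈ 438 K

With no redistribution each surface element balances locally: S(1−A) = σT⁴.
T = [2450 × 0.85 / 5.67×10⁻⁸]^(1/4) = (3.67×10¹⁰)^(1/4) = 438 K.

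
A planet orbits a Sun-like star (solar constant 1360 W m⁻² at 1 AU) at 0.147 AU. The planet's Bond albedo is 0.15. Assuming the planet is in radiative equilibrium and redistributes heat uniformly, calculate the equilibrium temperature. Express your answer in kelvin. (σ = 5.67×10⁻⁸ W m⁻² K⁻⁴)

Flux at 0.147 AU: S = 1360/0.147² = 6.29×10⁴ W m⁻².
Energy balance: absorbed = emitted ⇒ πR²·S(1−A) = 4πR²·σT_eq⁴, so T_eq⁴ = S(1−A)/(4σ).
T_eq = [6.29×10⁴ × 0.85 / (4 × 5.67×10⁻⁸)]^(1/4) = (2.36×10¹¹)^(1/4) = 697 K.

T_eq ≈ 697 K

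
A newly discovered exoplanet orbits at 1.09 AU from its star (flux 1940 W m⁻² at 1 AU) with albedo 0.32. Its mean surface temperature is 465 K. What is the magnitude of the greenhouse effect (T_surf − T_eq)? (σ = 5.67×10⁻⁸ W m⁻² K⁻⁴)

S = 1940/1.09² = 1633 W m⁻².
T_eq = [S(1−A)/(4σ)]^(1/4) = [1633×0.68/(4×5.67×10⁻⁸)]^(1/4) = 264.5 K.
ΔT = T_surf − T_eq = 465 − 264.5.

ΔT ≈ 200.5 K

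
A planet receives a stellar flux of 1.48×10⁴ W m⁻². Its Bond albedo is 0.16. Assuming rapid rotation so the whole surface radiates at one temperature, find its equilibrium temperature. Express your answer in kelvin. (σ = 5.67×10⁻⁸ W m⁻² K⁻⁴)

Energy balance: absorbed = emitted ⇒ πR²·S(1−A) = 4πR²·σT_eq⁴, so T_eq⁴ = S(1−A)/(4σ).
T_eq = [1.48×10⁴ × 0.84 / (4 × 5.67×10⁻⁸)]^(1/4) = (5.48×10¹⁰)^(1/4) = 484 K.

T_eq ≈ 484 K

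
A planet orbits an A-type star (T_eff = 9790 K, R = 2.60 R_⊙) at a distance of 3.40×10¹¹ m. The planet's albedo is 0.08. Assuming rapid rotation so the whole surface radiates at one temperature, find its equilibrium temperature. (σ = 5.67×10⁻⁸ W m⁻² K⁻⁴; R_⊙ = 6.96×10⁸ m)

T_eq ≈ 495 K

R_⋆ = 2.60 × 6.96×10⁸ = 1.81×10⁹ m.
L = 4πR_⋆²σT_⋆⁴ = 4π(1.81×10⁹)² × 5.67×10⁻⁸ × (9790)⁴ = 2.14×10²⁸ W.
S = L/(4πd²) = 1.48×10⁴ W m⁻².
Energy balance: absorbed = emitted ⇒ πR²·S(1−A) = 4πR²·σT_eq⁴, so T_eq⁴ = S(1−A)/(4σ).
T_eq = [1.48×10⁴ × 0.92 / (4 × 5.67×10⁻⁸)]^(1/4) = (5.99×10¹⁰)^(1/4) = 495 K.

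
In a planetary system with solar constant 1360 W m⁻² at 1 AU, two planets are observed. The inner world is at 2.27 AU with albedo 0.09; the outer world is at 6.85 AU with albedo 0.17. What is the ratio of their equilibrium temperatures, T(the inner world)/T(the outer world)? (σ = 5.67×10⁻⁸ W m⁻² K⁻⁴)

T_eq = [S₀(1−A)/(4σd²)]^(1/4), so T ∝ (1−A)^(1/4) / √d.
T₁ = [1360×0.91/(4×5.67×10⁻⁸×2.27²)]^(1/4) = 180.39 K.
T₂ = [1360×0.83/(4×5.67×10⁻⁸×6.85²)]^(1/4) = 101.48 K.

T₁/T₂ ≈ 1.778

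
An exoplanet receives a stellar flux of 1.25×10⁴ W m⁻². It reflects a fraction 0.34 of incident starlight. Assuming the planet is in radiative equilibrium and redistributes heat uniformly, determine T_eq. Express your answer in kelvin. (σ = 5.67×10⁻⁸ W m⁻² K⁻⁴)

T_eq ≈ 437 K

Energy balance: absorbed = emitted ⇒ πR²·S(1−A) = 4πR²·σT_eq⁴, so T_eq⁴ = S(1−A)/(4σ).
T_eq = [1.25×10⁴ × 0.66 / (4 × 5.67×10⁻⁸)]^(1/4) = (3.64×10¹⁰)^(1/4) = 437 K.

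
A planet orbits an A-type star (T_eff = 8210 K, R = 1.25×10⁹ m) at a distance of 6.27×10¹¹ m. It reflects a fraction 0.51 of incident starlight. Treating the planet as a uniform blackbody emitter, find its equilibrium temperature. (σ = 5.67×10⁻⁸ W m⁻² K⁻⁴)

L = 4πR_⋆²σT_⋆⁴ = 4π(1.25×10⁹)² × 5.67×10⁻⁸ × (8210)⁴ = 5.06×10²⁷ W.
S = L/(4πd²) = 1020 W m⁻².
Energy balance: absorbed = emitted ⇒ πR²·S(1−A) = 4πR²·σT_eq⁴, so T_eq⁴ = S(1−A)/(4σ).
T_eq = [1020 × 0.49 / (4 × 5.67×10⁻⁸)]^(1/4) = (2.21×10⁹)^(1/4) = 217 K.

T_eq ≈ 217 K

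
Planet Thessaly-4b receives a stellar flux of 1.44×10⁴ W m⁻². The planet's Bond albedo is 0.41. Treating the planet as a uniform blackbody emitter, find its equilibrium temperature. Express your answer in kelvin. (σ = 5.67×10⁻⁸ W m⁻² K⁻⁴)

Energy balance: absorbed = emitted ⇒ πR²·S(1−A) = 4πR²·σT_eq⁴, so T_eq⁴ = S(1−A)/(4σ).
T_eq = [1.44×10⁴ × 0.59 / (4 × 5.67×10⁻⁸)]^(1/4) = (3.75×10¹⁰)^(1/4) = 440 K.

T_eq ≈ 440 K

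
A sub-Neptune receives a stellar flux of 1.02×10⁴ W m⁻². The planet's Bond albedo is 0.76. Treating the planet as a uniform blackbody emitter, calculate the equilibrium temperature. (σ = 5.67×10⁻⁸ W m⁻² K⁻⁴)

Energy balance: absorbed = emitted ⇒ πR²·S(1−A) = 4πR²·σT_eq⁴, so T_eq⁴ = S(1−A)/(4σ).
T_eq = [1.02×10⁴ × 0.24 / (4 × 5.67×10⁻⁸)]^(1/4) = (1.08×10¹⁰)^(1/4) = 322 K.

T_eq ≈ 322 K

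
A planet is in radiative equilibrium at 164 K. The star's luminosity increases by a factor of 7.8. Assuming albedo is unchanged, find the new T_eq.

T_eq ∝ L^(1/4) · d^(−1/2).
T′ = 164 × 7.8^(1/4) = 274 K.

T_eq ≈ 274 K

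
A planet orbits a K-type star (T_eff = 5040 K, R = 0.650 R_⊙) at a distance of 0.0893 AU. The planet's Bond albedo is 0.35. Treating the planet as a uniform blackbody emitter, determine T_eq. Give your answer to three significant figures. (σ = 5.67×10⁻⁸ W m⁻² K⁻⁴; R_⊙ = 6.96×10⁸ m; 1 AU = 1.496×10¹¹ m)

T_eq ≈ 589 K

R_⋆ = 0.650 × 6.96×10⁸ = 4.52×10⁸ m.
d = 0.0893 AU = 1.34×10¹⁰ m.
L = 4πR_⋆²σT_⋆⁴ = 4π(4.52×10⁸)² × 5.67×10⁻⁸ × (5040)⁴ = 9.41×10²⁵ W.
S = L/(4πd²) = 4.20×10⁴ W m⁻².
Energy balance: absorbed = emitted ⇒ πR²·S(1−A) = 4πR²·σT_eq⁴, so T_eq⁴ = S(1−A)/(4σ).
T_eq = [4.20×10⁴ × 0.65 / (4 × 5.67×10⁻⁸)]^(1/4) = (1.20×10¹¹)^(1/4) = 589 K.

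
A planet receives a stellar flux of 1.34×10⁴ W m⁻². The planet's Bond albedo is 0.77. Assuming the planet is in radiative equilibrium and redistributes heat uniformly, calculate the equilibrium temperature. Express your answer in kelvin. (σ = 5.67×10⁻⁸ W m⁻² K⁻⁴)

Energy balance: absorbed = emitted ⇒ πR²·S(1−A) = 4πR²·σT_eq⁴, so T_eq⁴ = S(1−A)/(4σ).
T_eq = [1.34×10⁴ × 0.23 / (4 × 5.67×10⁻⁸)]^(1/4) = (1.36×10¹⁰)^(1/4) = 341 K.

T_eq ≈ 341 K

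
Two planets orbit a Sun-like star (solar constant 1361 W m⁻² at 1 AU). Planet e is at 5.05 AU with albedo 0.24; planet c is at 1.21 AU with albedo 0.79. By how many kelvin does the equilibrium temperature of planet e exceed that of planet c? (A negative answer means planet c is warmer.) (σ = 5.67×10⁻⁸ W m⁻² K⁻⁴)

ΔT ≈ -55.6 K

T_eq = [S₀(1−A)/(4σd²)]^(1/4), so T ∝ (1−A)^(1/4) / √d.
T₁ = [1361×0.76/(4×5.67×10⁻⁸×5.05²)]^(1/4) = 115.64 K.
T₂ = [1361×0.21/(4×5.67×10⁻⁸×1.21²)]^(1/4) = 171.28 K.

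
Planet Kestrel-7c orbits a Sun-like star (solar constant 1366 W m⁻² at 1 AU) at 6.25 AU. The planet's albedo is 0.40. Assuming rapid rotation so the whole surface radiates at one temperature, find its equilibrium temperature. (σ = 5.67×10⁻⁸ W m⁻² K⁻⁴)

T_eq ≈ 98.1 K

Flux at 6.25 AU: S = 1366/6.25² = 35.0 W m⁻².
Energy balance: absorbed = emitted ⇒ πR²·S(1−A) = 4πR²·σT_eq⁴, so T_eq⁴ = S(1−A)/(4σ).
T_eq = [35.0 × 0.60 / (4 × 5.67×10⁻⁸)]^(1/4) = (9.25×10⁷)^(1/4) = 98.1 K.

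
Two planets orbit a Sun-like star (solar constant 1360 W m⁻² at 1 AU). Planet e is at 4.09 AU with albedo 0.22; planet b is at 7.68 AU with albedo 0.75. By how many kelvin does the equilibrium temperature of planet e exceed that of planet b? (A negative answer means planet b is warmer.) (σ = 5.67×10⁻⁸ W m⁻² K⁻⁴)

T_eq = [S₀(1−A)/(4σd²)]^(1/4), so T ∝ (1−A)^(1/4) / √d.
T₁ = [1360×0.78/(4×5.67×10⁻⁸×4.09²)]^(1/4) = 129.31 K.
T₂ = [1360×0.25/(4×5.67×10⁻⁸×7.68²)]^(1/4) = 71.00 K.

ΔT ≈ 58.3 K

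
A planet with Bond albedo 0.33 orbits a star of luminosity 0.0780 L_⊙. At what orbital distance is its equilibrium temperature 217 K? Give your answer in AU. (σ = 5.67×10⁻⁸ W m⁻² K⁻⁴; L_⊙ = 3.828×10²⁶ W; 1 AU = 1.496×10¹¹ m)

d ≈ 0.376 AU

L = 0.0780 × 3.828×10²⁶ = 2.99×10²⁵ W.
From T_eq⁴ = L(1−A)/(16πσd²): d = √[L(1−A)/(16πσT_eq⁴)].
d = √[2.99×10²⁵ × 0.67 / (16π × 5.67×10⁻⁸ × (217)⁴)] = 5.63×10¹⁰ m = 0.376 AU.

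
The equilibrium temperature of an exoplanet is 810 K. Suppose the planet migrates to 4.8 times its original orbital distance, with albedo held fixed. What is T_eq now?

T_eq ≈ 370 K

T_eq ∝ L^(1/4) · d^(−1/2).
T′ = 810 / 4.8^(1/2) = 370 K.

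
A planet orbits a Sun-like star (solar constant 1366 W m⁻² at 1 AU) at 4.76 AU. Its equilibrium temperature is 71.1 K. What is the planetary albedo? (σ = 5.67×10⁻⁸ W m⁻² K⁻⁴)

Flux at 4.76 AU: S = 1366/4.76² = 60.3 W m⁻².
From T_eq⁴ = S(1−A)/(4σ): 1−A = 4σT_eq⁴/S.
1−A = 4 × 5.67×10⁻⁸ × (71.1)⁴ / 60.3 = 0.096.

A ≈ 0.90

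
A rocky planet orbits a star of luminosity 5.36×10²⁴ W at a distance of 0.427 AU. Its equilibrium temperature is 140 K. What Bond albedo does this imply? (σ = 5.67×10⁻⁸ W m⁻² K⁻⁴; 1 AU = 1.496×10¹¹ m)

A ≈ 0.17

d = 0.427 AU = 6.39×10¹⁰ m.
Flux: S = L/(4πd²) = 5.36×10²⁴/(4π×(6.39×10¹⁰)²) = 105 W m⁻².
From T_eq⁴ = S(1−A)/(4σ): 1−A = 4σT_eq⁴/S.
1−A = 4 × 5.67×10⁻⁸ × (140)⁴ / 105 = 0.834.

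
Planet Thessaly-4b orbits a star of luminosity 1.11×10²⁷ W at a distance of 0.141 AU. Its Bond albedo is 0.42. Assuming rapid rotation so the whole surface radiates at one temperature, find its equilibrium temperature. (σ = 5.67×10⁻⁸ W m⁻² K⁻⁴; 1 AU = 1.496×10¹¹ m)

T_eq ≈ 844 K

d = 0.141 AU = 2.11×10¹⁰ m.
Flux: S = L/(4πd²) = 1.11×10²⁷/(4π×(2.11×10¹⁰)²) = 1.99×10⁵ W m⁻².
Energy balance: absorbed = emitted ⇒ πR²·S(1−A) = 4πR²·σT_eq⁴, so T_eq⁴ = S(1−A)/(4σ).
T_eq = [1.99×10⁵ × 0.58 / (4 × 5.67×10⁻⁸)]^(1/4) = (5.08×10¹¹)^(1/4) = 844 K.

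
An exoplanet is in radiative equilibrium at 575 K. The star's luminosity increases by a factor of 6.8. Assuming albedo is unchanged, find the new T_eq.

T_eq ∝ L^(1/4) · d^(−1/2).
T′ = 575 × 6.8^(1/4) = 929 K.

T_eq ≈ 929 K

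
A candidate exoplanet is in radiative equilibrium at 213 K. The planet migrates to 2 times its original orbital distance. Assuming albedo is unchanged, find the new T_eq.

T_eq ≈ 151 K

T_eq ∝ L^(1/4) · d^(−1/2).
T′ = 213 / 2^(1/2) = 151 K.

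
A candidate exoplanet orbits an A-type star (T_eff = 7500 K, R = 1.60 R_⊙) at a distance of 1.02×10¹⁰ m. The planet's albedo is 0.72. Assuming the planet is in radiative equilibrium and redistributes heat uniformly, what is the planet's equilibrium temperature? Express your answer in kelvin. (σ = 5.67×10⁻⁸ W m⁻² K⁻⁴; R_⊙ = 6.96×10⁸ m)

T_eq ≈ 1270 K

R_⋆ = 1.60 × 6.96×10⁸ = 1.11×10⁹ m.
L = 4πR_⋆²σT_⋆⁴ = 4π(1.11×10⁹)² × 5.67×10⁻⁸ × (7500)⁴ = 2.80×10²⁷ W.
S = L/(4πd²) = 2.14×10⁶ W m⁻².
Energy balance: absorbed = emitted ⇒ πR²·S(1−A) = 4πR²·σT_eq⁴, so T_eq⁴ = S(1−A)/(4σ).
T_eq = [2.14×10⁶ × 0.28 / (4 × 5.67×10⁻⁸)]^(1/4) = (2.64×10¹²)^(1/4) = 1270 K.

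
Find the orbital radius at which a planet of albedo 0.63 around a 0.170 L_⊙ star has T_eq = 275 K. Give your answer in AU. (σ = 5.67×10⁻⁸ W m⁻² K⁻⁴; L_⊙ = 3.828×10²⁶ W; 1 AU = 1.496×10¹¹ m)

d ≈ 0.257 AU

L = 0.170 × 3.828×10²⁶ = 6.51×10²⁵ W.
From T_eq⁴ = L(1−A)/(16πσd²): d = √[L(1−A)/(16πσT_eq⁴)].
d = √[6.51×10²⁵ × 0.37 / (16π × 5.67×10⁻⁸ × (275)⁴)] = 3.84×10¹⁰ m = 0.257 AU.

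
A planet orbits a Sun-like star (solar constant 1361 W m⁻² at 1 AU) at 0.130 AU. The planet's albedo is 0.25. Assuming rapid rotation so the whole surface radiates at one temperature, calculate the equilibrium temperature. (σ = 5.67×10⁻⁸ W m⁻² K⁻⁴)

T_eq ≈ 718 K

Flux at 0.130 AU: S = 1361/0.130² = 8.05×10⁴ W m⁻².
Energy balance: absorbed = emitted ⇒ πR²·S(1−A) = 4πR²·σT_eq⁴, so T_eq⁴ = S(1−A)/(4σ).
T_eq = [8.05×10⁴ × 0.75 / (4 × 5.67×10⁻⁸)]^(1/4) = (2.66×10¹¹)^(1/4) = 718 K.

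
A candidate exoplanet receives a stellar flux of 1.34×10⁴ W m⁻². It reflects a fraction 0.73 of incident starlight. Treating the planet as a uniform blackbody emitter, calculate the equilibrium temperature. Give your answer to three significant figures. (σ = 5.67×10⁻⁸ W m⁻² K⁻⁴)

T_eq ≈ 355 K

Energy balance: absorbed = emitted ⇒ πR²·S(1−A) = 4πR²·σT_eq⁴, so T_eq⁴ = S(1−A)/(4σ).
T_eq = [1.34×10⁴ × 0.27 / (4 × 5.67×10⁻⁸)]^(1/4) = (1.60×10¹⁰)^(1/4) = 355 K.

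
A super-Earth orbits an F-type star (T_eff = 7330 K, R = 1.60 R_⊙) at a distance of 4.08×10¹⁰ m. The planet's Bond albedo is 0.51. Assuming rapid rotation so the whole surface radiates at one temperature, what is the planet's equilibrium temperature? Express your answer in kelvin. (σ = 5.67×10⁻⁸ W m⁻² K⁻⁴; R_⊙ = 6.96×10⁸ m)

T_eq ≈ 716 K

R_⋆ = 1.60 × 6.96×10⁸ = 1.11×10⁹ m.
L = 4πR_⋆²σT_⋆⁴ = 4π(1.11×10⁹)² × 5.67×10⁻⁸ × (7330)⁴ = 2.55×10²⁷ W.
S = L/(4πd²) = 1.22×10⁵ W m⁻².
Energy balance: absorbed = emitted ⇒ πR²·S(1−A) = 4πR²·σT_eq⁴, so T_eq⁴ = S(1−A)/(4σ).
T_eq = [1.22×10⁵ × 0.49 / (4 × 5.67×10⁻⁸)]^(1/4) = (2.63×10¹¹)^(1/4) = 716 K.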